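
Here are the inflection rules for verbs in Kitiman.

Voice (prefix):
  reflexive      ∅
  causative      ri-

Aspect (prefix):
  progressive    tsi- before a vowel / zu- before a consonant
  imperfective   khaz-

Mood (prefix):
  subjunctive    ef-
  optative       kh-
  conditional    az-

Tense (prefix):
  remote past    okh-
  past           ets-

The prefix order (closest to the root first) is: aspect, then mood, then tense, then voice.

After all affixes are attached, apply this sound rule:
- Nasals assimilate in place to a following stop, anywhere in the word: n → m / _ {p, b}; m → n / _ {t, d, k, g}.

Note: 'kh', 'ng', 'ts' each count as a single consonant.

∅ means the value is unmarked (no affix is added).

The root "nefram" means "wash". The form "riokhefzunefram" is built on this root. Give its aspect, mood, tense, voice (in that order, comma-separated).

Segment: ri-okh-ef-zu-nefram.
aspect: tsi/zu- → progressive.
mood: ef- → subjunctive.
tense: okh- → remote past.
voice: ri- → causative.

progressive, subjunctive, remote past, causative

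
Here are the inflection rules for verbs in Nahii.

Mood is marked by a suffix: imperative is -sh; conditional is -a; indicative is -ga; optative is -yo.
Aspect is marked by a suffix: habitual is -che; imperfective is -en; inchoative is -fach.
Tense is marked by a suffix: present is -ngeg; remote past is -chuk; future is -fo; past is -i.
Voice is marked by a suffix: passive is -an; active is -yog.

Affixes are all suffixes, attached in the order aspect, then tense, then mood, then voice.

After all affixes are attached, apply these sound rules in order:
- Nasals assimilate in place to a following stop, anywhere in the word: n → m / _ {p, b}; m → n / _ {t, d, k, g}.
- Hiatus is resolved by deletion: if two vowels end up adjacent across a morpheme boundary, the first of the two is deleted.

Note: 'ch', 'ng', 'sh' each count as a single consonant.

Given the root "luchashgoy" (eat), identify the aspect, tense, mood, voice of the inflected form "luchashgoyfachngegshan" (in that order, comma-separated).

inchoative, present, imperative, passive

Segment: luchashgoy-fach-ngeg-sh-an.
aspect: -fach → inchoative.
tense: -ngeg → present.
mood: -sh → imperative.
voice: -an → passive.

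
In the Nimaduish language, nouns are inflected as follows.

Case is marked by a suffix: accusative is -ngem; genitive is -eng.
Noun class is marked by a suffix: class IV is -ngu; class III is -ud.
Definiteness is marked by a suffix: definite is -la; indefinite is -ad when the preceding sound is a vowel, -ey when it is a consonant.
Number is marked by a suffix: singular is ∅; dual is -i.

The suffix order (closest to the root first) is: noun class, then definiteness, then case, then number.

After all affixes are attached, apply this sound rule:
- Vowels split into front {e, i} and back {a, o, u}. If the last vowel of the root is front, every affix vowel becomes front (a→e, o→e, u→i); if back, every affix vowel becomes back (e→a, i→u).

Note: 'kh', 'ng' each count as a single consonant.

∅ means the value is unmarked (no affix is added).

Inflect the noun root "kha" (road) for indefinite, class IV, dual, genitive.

Attach noun class class IV -ngu → khangu.
Attach definiteness indefinite -ad (after vowel 'u') → khanguad.
Attach case genitive -eng → khanguadeng.
Attach number dual -i → khanguadengi.
Apply vowel harmony: khanguadengi → khanguadangu.

khanguadangu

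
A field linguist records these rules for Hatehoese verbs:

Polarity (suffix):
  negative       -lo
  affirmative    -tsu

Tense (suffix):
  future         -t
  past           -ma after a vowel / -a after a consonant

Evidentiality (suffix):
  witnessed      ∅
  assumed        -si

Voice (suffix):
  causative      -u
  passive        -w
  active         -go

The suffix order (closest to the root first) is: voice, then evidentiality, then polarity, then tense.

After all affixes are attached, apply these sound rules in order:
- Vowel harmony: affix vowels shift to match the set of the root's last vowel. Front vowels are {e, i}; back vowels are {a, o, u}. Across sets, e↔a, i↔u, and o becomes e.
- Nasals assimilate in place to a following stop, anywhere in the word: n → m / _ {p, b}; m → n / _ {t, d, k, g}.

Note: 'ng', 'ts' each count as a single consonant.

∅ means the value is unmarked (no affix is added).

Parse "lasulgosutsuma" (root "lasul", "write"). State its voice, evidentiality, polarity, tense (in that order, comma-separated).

Segment: lasul-go-si-tsu-ma.
voice: -go → active.
evidentiality: -si → assumed.
polarity: -tsu → affirmative.
tense: -ma/a → past.

active, assumed, affirmative, past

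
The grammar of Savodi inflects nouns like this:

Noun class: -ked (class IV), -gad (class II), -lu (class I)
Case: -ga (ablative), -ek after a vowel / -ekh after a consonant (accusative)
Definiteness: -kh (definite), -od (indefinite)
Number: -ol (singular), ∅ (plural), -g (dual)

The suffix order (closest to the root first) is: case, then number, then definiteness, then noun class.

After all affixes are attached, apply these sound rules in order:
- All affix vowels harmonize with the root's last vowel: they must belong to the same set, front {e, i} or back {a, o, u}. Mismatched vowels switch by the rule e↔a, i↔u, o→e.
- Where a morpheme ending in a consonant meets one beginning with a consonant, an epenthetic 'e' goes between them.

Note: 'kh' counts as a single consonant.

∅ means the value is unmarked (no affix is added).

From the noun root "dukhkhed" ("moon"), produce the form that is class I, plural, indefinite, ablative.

dukhkhedegeedeli

Attach case ablative -ga → dukhkhedga.
number = plural: zero marking, form stays dukhkhedga.
Attach definiteness indefinite -od → dukhkhedgaod.
Attach noun class class I -lu → dukhkhedgaodlu.
Apply vowel harmony: dukhkhedgaodlu → dukhkhedgeedli.
Apply epenthesis: dukhkhedgeedli → dukhkhedegeedeli.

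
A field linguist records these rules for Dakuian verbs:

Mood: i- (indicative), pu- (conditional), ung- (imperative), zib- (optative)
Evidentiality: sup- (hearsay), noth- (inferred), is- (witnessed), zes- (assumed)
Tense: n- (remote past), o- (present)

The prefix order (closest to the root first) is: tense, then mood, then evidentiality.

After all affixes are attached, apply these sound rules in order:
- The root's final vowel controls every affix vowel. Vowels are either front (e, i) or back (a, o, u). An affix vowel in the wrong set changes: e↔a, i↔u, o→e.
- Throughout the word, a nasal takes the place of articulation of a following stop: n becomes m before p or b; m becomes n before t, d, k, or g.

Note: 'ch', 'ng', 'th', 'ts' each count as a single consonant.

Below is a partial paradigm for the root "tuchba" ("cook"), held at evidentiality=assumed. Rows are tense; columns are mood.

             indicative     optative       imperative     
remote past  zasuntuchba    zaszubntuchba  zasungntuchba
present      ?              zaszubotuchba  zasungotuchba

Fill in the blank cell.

Attach tense present o- → otuchba.
Attach mood indicative i- → iotuchba.
Attach evidentiality assumed zes- → zesiotuchba.
Apply vowel harmony: zesiotuchba → zasuotuchba.
Nasal assimilation: no change.

zasuotuchba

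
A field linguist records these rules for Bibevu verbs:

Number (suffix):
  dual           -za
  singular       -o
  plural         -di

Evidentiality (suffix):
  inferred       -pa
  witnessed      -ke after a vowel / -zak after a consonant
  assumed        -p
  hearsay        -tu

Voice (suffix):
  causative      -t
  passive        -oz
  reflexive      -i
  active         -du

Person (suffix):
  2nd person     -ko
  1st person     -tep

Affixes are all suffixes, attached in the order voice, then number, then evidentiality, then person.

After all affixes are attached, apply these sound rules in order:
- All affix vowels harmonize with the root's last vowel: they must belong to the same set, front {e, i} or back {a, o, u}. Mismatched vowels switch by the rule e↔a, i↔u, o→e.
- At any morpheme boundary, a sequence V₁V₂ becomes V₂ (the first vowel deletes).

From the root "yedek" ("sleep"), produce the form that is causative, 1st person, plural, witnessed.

yedektdiketep

Attach voice causative -t → yedekt.
Attach number plural -di → yedektdi.
Attach evidentiality witnessed -ke (after vowel 'i') → yedektdike.
Attach person 1st person -tep → yedektdiketep.
Vowel harmony: no change.
Vowel deletion: no change.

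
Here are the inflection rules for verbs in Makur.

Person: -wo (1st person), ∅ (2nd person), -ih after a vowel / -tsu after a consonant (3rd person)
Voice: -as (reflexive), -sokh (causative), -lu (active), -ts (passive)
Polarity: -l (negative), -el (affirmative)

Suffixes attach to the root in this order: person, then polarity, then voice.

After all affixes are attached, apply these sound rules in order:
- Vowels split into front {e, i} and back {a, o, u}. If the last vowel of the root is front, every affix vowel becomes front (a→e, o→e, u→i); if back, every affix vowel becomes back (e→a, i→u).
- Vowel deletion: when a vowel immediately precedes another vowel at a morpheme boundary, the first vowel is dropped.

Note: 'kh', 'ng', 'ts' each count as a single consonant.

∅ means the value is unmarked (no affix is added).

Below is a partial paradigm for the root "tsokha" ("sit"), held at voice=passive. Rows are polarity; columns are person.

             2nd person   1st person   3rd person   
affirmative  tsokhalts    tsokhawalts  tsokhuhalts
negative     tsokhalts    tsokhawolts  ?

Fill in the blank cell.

Attach person 3rd person -ih (after vowel 'a') → tsokhaih.
Attach polarity negative -l → tsokhaihl.
Attach voice passive -ts → tsokhaihlts.
Apply vowel harmony: tsokhaihlts → tsokhauhlts.
Apply vowel deletion: tsokhauhlts → tsokhuhlts.

tsokhuhlts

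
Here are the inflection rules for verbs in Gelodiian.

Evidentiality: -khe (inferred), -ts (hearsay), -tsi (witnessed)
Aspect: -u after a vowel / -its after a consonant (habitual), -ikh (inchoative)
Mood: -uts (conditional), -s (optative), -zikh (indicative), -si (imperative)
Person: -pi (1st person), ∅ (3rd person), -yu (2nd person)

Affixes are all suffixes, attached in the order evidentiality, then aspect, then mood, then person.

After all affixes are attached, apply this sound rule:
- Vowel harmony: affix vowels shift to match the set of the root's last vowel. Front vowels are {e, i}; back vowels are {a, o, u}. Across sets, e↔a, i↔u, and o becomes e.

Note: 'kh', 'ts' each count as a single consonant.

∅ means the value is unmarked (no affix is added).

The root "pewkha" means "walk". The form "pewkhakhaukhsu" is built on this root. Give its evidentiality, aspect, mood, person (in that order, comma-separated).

inferred, inchoative, imperative, 3rd person

Segment: pewkha-khe-ikh-si.
evidentiality: -khe → inferred.
aspect: -ikh → inchoative.
mood: -si → imperative.
person: ∅ → 3rd person.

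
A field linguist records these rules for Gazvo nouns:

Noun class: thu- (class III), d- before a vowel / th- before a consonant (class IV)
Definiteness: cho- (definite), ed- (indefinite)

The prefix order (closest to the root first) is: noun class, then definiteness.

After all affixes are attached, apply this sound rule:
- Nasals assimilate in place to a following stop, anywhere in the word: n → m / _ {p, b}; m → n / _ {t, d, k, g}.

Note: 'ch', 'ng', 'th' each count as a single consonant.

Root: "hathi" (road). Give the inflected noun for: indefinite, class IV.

edthhathi

Attach noun class class IV th- (before consonant 'h') → thhathi.
Attach definiteness indefinite ed- → edthhathi.
Nasal assimilation: no change.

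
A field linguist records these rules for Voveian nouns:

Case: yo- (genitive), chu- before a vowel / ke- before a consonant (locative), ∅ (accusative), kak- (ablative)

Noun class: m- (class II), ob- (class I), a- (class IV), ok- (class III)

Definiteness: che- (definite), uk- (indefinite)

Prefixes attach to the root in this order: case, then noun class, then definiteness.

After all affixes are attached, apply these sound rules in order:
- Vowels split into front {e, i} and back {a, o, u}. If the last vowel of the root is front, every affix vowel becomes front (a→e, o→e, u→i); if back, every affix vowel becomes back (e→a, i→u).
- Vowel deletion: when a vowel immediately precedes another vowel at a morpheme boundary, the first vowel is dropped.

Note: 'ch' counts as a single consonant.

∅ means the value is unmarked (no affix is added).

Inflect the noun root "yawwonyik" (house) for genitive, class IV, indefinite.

ikeyeyawwonyik

Attach case genitive yo- → yoyawwonyik.
Attach noun class class IV a- → ayoyawwonyik.
Attach definiteness indefinite uk- → ukayoyawwonyik.
Apply vowel harmony: ukayoyawwonyik → ikeyeyawwonyik.
Vowel deletion: no change.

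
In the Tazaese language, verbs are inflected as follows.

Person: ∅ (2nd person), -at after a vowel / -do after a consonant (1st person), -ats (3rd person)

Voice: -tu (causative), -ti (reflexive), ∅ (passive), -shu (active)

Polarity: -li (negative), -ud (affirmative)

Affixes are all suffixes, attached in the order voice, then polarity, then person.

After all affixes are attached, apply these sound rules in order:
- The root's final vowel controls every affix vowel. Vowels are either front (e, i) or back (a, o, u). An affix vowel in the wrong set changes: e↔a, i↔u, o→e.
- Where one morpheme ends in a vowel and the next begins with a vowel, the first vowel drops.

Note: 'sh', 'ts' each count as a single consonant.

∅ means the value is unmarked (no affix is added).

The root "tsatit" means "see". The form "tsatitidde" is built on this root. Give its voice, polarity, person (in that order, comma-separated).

Segment: tsatit-ud-do.
voice: ∅ → passive.
polarity: -ud → affirmative.
person: -at/do → 1st person.

passive, affirmative, 1st person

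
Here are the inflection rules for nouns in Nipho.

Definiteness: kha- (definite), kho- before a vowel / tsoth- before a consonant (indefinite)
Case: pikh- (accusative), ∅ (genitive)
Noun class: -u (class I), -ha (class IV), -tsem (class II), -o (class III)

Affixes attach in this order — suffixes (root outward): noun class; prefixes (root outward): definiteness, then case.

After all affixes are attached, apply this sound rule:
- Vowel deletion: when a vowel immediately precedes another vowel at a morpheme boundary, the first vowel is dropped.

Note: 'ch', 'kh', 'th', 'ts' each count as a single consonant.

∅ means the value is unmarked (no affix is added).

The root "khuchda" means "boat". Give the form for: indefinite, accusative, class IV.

pikhtsothkhuchdaha

Attach definiteness indefinite tsoth- (before consonant 'kh') → tsothkhuchda.
Attach noun class class IV -ha → tsothkhuchdaha.
Attach case accusative pikh- → pikhtsothkhuchdaha.
Vowel deletion: no change.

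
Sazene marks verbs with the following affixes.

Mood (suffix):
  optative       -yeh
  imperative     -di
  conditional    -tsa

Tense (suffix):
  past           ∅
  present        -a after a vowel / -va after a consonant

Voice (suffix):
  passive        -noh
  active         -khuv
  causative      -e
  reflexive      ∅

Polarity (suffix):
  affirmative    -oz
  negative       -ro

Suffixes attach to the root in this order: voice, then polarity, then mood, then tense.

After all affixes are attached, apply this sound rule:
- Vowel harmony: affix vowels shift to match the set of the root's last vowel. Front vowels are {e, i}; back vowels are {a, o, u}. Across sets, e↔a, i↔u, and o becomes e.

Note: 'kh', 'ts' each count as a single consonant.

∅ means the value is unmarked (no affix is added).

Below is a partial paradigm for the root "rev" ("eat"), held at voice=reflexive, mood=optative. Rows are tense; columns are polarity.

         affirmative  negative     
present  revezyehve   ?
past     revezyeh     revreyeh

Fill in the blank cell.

voice = reflexive: zero marking, form stays rev.
Attach polarity negative -ro → revro.
Attach mood optative -yeh → revroyeh.
Attach tense present -va (after consonant 'h') → revroyehva.
Apply vowel harmony: revroyehva → revreyehve.

revreyehve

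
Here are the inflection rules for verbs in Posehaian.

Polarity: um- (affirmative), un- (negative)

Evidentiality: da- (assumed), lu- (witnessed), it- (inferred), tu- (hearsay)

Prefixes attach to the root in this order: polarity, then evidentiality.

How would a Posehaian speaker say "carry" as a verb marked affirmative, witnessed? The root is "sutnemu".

luumsutnemu

Attach polarity affirmative um- → umsutnemu.
Attach evidentiality witnessed lu- → luumsutnemu.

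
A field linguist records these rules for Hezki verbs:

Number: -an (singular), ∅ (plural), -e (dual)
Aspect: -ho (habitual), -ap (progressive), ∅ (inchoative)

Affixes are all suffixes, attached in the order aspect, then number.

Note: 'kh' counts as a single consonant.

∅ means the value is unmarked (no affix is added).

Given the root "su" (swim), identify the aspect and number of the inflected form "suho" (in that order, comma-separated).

Segment: su-ho.
aspect: -ho → habitual.
number: ∅ → plural.

habitual, plural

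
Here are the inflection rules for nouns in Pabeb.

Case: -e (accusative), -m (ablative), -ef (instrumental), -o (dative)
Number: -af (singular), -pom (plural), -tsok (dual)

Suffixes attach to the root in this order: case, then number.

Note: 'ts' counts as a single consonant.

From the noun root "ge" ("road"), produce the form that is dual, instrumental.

Attach case instrumental -ef → geef.
Attach number dual -tsok → geeftsok.

geeftsok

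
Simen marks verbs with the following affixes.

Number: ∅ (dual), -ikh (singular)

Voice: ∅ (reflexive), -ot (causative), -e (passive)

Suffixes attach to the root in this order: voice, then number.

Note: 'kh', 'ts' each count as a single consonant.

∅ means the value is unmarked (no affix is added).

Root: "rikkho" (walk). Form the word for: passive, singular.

Attach voice passive -e → rikkhoe.
Attach number singular -ikh → rikkhoeikh.

rikkhoeikh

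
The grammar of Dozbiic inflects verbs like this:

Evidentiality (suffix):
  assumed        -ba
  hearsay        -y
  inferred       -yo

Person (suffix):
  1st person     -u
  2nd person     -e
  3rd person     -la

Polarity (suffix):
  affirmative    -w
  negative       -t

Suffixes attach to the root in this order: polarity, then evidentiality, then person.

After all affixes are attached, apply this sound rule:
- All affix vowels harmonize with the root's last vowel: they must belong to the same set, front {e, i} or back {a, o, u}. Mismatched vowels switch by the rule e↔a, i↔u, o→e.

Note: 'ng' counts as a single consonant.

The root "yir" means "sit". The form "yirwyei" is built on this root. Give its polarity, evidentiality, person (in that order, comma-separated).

Segment: yir-w-yo-u.
polarity: -w → affirmative.
evidentiality: -yo → inferred.
person: -u → 1st person.

affirmative, inferred, 1st person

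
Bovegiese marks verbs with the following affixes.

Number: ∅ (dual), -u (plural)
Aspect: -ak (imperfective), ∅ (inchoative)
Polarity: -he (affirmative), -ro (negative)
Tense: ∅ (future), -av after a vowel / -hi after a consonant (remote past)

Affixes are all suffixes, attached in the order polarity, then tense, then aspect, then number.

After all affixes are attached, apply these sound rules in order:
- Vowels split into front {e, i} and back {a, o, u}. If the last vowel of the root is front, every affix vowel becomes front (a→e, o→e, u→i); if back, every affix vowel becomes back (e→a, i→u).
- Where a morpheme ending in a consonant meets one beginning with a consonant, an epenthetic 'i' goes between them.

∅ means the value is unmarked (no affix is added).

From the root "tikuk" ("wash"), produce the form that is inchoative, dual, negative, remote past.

tikukiroav

Attach polarity negative -ro → tikukro.
Attach tense remote past -av (after vowel 'o') → tikukroav.
aspect = inchoative: zero marking, form stays tikukroav.
number = dual: zero marking, form stays tikukroav.
Vowel harmony: no change.
Apply epenthesis: tikukroav → tikukiroav.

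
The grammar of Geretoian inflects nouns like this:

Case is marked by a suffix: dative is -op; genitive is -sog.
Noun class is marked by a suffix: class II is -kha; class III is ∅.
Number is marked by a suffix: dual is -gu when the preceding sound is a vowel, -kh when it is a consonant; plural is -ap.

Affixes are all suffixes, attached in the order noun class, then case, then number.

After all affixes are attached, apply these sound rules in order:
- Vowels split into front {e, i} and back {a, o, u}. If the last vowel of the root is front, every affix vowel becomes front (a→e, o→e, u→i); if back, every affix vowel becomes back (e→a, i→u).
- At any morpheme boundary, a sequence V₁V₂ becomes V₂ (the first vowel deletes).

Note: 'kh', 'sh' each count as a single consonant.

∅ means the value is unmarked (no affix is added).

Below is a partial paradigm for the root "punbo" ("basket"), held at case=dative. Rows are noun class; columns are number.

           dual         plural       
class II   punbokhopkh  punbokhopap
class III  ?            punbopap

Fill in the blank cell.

punbopkh

noun class = class III: zero marking, form stays punbo.
Attach case dative -op → punboop.
Attach number dual -kh (after consonant 'p') → punboopkh.
Vowel harmony: no change.
Apply vowel deletion: punboopkh → punbopkh.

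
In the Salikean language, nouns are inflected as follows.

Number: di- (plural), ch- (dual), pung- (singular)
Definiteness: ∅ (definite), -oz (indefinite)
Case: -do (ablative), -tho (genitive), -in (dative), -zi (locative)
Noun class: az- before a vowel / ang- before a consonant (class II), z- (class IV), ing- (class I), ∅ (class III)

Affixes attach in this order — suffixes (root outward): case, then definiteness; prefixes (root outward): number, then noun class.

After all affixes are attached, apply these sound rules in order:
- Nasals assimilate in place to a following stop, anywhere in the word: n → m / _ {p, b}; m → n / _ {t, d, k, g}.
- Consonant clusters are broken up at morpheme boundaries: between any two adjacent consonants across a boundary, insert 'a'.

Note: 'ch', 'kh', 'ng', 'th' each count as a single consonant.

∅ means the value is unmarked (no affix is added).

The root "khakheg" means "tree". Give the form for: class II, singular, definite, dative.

Attach number singular pung- → pungkhakheg.
Attach case dative -in → pungkhakhegin.
Attach noun class class II ang- (before consonant 'p') → angpungkhakhegin.
definiteness = definite: zero marking, form stays angpungkhakhegin.
Nasal assimilation: no change.
Apply epenthesis: angpungkhakhegin → angapungakhakhegin.

angapungakhakhegin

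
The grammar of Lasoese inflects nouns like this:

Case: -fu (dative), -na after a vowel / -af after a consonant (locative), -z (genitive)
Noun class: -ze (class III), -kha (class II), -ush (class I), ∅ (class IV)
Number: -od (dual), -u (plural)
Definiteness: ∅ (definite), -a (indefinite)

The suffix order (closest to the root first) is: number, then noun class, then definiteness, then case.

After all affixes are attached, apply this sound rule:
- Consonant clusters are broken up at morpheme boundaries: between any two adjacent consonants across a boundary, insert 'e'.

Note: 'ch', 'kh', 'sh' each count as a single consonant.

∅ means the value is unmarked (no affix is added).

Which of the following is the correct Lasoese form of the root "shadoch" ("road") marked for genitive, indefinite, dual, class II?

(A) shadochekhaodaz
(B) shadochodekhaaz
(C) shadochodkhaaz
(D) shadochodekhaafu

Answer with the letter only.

B

Attach number dual -od → shadochod.
Attach noun class class II -kha → shadochodkha.
Attach definiteness indefinite -a → shadochodkhaa.
Attach case genitive -z → shadochodkhaaz.
Apply epenthesis: shadochodkhaaz → shadochodekhaaz.
So the correct form is shadochodekhaaz, option (B).
(A) shadochekhaodaz is wrong: it has the affixes in the wrong order.
(C) shadochodkhaaz is wrong: it fails to apply the sound rule(s).
(D) shadochodekhaafu is wrong: it uses dative instead of genitive for case.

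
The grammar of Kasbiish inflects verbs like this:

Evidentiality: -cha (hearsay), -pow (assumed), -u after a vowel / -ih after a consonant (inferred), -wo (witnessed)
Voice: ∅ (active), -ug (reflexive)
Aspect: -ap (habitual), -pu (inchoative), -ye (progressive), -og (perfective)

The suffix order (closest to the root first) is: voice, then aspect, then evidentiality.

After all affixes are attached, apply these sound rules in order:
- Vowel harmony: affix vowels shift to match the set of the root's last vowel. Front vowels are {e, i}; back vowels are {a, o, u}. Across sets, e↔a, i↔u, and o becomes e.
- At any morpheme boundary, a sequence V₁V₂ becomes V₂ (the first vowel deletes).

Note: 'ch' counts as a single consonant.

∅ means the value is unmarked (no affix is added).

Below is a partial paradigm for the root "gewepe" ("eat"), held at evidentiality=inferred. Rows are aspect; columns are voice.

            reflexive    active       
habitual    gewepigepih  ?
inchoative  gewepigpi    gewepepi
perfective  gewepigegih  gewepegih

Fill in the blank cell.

gewepepih

voice = active: zero marking, form stays gewepe.
Attach aspect habitual -ap → gewepeap.
Attach evidentiality inferred -ih (after consonant 'p') → gewepeapih.
Apply vowel harmony: gewepeapih → gewepeepih.
Apply vowel deletion: gewepeepih → gewepepih.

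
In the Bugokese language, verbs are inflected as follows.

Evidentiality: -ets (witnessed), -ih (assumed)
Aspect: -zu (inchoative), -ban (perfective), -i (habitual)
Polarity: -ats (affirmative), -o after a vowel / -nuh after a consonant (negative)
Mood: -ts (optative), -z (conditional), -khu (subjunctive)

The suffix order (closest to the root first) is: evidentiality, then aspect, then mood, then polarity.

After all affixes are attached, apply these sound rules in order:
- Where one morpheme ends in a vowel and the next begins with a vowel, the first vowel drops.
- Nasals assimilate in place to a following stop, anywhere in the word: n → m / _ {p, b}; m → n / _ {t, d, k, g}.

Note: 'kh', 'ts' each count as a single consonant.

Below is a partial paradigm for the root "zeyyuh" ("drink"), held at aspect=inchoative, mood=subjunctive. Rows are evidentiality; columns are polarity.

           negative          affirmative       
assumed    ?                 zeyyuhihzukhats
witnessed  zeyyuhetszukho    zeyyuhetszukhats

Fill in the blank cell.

zeyyuhihzukho

Attach evidentiality assumed -ih → zeyyuhih.
Attach aspect inchoative -zu → zeyyuhihzu.
Attach mood subjunctive -khu → zeyyuhihzukhu.
Attach polarity negative -o (after vowel 'u') → zeyyuhihzukhuo.
Apply vowel deletion: zeyyuhihzukhuo → zeyyuhihzukho.
Nasal assimilation: no change.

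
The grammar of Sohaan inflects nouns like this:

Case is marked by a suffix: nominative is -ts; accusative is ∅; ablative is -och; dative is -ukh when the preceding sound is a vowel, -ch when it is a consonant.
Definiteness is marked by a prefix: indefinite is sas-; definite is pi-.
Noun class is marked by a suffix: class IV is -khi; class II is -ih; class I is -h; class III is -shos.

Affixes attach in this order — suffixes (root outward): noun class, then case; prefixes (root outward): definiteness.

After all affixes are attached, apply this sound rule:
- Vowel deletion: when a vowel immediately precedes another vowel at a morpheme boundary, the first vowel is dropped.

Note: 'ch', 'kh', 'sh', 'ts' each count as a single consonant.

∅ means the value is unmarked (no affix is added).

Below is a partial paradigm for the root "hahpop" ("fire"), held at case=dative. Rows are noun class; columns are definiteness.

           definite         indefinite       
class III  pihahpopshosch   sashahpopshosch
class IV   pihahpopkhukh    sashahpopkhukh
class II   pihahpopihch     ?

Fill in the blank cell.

sashahpopihch

Attach definiteness indefinite sas- → sashahpop.
Attach noun class class II -ih → sashahpopih.
Attach case dative -ch (after consonant 'h') → sashahpopihch.
Vowel deletion: no change.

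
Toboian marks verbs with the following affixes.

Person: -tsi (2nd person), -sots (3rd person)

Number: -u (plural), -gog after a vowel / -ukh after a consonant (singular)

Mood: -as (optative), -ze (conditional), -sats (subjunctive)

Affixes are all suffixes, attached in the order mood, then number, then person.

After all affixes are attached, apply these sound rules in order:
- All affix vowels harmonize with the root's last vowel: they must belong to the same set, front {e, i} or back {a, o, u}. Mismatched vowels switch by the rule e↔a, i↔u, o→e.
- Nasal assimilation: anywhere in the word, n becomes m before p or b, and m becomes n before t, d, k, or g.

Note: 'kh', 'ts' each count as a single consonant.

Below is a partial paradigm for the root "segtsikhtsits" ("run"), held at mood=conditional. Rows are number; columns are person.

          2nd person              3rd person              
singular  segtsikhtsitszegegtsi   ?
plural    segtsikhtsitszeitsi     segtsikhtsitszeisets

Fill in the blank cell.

Attach mood conditional -ze → segtsikhtsitsze.
Attach number singular -gog (after vowel 'e') → segtsikhtsitszegog.
Attach person 3rd person -sots → segtsikhtsitszegogsots.
Apply vowel harmony: segtsikhtsitszegogsots → segtsikhtsitszegegsets.
Nasal assimilation: no change.

segtsikhtsitszegegsets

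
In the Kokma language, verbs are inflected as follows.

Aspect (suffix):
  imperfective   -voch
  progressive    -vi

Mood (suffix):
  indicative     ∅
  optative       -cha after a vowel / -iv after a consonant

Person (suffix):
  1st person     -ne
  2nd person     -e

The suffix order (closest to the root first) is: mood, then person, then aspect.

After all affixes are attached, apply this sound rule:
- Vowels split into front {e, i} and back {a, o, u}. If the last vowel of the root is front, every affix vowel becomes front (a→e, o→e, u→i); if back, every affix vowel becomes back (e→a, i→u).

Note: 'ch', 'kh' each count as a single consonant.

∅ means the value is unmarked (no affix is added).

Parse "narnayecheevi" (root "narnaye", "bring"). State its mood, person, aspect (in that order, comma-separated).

Segment: narnaye-cha-e-vi.
mood: -cha/iv → optative.
person: -e → 2nd person.
aspect: -vi → progressive.

optative, 2nd person, progressive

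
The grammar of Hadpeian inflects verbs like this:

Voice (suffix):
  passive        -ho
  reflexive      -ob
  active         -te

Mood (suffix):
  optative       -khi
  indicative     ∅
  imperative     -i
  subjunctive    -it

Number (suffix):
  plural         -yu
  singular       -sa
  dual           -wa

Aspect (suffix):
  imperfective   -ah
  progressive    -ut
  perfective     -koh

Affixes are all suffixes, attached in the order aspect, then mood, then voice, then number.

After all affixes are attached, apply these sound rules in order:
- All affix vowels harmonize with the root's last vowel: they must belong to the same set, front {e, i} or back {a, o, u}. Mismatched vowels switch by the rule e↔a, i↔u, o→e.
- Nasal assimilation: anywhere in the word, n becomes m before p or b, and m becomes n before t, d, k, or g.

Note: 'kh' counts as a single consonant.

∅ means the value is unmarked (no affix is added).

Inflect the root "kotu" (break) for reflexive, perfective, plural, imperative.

Attach aspect perfective -koh → kotukoh.
Attach mood imperative -i → kotukohi.
Attach voice reflexive -ob → kotukohiob.
Attach number plural -yu → kotukohiobyu.
Apply vowel harmony: kotukohiobyu → kotukohuobyu.
Nasal assimilation: no change.

kotukohuobyu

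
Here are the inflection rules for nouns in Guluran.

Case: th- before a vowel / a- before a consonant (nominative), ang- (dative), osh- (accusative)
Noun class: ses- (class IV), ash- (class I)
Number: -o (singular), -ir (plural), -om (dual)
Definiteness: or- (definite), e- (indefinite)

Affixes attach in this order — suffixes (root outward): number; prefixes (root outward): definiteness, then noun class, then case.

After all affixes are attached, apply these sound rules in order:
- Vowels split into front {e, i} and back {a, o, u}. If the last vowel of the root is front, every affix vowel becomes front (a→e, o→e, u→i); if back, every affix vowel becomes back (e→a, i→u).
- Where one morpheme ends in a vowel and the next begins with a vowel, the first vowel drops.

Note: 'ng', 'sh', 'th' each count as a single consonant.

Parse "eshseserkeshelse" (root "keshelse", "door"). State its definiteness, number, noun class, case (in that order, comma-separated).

Segment: osh-ses-or-keshelse-o.
definiteness: or- → definite.
number: -o → singular.
noun class: ses- → class IV.
case: osh- → accusative.

definite, singular, class IV, accusative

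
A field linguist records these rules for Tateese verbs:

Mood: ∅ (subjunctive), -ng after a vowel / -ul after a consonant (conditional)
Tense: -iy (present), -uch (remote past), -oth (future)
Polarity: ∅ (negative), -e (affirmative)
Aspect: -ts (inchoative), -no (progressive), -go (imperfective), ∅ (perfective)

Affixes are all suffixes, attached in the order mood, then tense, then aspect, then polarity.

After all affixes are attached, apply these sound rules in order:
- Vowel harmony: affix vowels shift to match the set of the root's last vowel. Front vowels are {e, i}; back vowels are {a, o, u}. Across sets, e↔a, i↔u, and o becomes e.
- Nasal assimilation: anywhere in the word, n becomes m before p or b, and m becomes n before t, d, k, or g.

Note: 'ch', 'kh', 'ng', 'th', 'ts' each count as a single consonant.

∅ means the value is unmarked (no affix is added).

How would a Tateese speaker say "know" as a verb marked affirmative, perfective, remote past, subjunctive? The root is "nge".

mood = subjunctive: zero marking, form stays nge.
Attach tense remote past -uch → ngeuch.
aspect = perfective: zero marking, form stays ngeuch.
Attach polarity affirmative -e → ngeuche.
Apply vowel harmony: ngeuche → ngeiche.
Nasal assimilation: no change.

ngeiche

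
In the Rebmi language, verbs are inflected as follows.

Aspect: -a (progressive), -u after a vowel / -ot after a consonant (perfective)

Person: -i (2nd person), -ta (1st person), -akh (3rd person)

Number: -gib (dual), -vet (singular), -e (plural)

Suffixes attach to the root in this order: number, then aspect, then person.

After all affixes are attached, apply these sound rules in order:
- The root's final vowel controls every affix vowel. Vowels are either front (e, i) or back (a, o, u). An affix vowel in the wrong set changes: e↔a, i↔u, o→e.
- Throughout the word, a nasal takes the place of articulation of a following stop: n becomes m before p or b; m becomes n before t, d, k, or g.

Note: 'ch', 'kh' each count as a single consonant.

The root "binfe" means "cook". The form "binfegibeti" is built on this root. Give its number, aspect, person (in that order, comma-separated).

Segment: binfe-gib-ot-i.
number: -gib → dual.
aspect: -u/ot → perfective.
person: -i → 2nd person.

dual, perfective, 2nd person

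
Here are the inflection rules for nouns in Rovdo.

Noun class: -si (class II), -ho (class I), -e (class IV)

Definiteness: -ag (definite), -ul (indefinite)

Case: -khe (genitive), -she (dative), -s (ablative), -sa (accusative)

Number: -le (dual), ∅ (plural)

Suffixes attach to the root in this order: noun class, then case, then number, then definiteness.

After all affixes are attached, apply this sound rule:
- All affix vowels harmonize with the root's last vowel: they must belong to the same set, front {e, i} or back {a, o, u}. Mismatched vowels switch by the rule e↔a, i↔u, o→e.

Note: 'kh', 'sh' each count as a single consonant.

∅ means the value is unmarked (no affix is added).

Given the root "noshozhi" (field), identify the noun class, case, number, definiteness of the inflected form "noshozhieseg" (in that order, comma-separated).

class IV, ablative, plural, definite

Segment: noshozhi-e-s-ag.
noun class: -e → class IV.
case: -s → ablative.
number: ∅ → plural.
definiteness: -ag → definite.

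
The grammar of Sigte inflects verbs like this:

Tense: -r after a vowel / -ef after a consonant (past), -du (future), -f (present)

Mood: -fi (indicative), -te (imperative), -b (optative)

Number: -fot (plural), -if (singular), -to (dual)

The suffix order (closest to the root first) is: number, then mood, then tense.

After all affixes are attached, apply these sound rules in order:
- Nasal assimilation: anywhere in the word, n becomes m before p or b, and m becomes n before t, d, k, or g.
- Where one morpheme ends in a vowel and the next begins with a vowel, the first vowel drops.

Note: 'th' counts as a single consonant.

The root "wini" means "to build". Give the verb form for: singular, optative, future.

Attach number singular -if → winiif.
Attach mood optative -b → winiifb.
Attach tense future -du → winiifbdu.
Nasal assimilation: no change.
Apply vowel deletion: winiifbdu → winifbdu.

winifbdu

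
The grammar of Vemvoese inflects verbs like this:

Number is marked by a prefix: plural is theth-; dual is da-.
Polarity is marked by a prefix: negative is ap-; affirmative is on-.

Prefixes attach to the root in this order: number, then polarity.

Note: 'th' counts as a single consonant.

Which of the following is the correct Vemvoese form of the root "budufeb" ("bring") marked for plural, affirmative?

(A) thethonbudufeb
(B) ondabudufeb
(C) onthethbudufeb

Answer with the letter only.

C

Attach number plural theth- → thethbudufeb.
Attach polarity affirmative on- → onthethbudufeb.
So the correct form is onthethbudufeb, option (C).
(A) thethonbudufeb is wrong: it has the affixes in the wrong order.
(B) ondabudufeb is wrong: it uses dual instead of plural for number.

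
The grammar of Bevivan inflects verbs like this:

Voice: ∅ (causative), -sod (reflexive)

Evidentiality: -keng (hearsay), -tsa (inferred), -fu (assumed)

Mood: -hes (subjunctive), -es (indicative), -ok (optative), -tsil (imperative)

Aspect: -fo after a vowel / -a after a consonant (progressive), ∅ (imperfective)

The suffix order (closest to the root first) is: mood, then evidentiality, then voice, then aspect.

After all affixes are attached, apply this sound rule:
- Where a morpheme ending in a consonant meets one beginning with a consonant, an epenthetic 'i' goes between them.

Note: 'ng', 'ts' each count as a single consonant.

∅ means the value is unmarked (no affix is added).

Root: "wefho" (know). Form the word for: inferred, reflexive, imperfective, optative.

wefhookitsasod

Attach mood optative -ok → wefhook.
Attach evidentiality inferred -tsa → wefhooktsa.
Attach voice reflexive -sod → wefhooktsasod.
aspect = imperfective: zero marking, form stays wefhooktsasod.
Apply epenthesis: wefhooktsasod → wefhookitsasod.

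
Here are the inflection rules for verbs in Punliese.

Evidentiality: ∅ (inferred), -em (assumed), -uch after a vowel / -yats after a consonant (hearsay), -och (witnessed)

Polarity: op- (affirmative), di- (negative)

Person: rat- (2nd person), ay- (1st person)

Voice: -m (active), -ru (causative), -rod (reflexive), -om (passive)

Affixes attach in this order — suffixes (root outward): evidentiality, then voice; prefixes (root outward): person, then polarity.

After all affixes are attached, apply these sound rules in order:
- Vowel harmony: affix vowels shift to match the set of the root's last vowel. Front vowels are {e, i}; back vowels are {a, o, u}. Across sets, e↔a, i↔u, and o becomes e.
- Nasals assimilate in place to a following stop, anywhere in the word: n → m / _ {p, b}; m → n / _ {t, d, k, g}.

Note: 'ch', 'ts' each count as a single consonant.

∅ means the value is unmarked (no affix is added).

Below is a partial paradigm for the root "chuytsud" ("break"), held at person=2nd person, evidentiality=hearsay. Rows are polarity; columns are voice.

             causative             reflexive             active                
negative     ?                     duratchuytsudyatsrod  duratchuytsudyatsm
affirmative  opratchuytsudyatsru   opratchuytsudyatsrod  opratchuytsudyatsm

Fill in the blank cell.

Attach person 2nd person rat- → ratchuytsud.
Attach evidentiality hearsay -yats (after consonant 'd') → ratchuytsudyats.
Attach polarity negative di- → diratchuytsudyats.
Attach voice causative -ru → diratchuytsudyatsru.
Apply vowel harmony: diratchuytsudyatsru → duratchuytsudyatsru.
Nasal assimilation: no change.

duratchuytsudyatsru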